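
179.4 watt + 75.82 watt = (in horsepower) 0.3423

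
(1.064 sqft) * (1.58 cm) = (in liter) 1.562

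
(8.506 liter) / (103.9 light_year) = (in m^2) 8.653e-21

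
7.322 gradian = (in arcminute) 395.4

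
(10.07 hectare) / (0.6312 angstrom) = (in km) 1.595e+12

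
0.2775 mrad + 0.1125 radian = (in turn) 0.01795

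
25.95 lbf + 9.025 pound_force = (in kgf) 15.86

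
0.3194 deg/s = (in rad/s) 0.005575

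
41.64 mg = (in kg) 4.164e-05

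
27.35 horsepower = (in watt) 2.039e+04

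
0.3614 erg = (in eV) 2.256e+11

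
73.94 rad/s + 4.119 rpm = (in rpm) 710.2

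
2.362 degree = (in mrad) 41.22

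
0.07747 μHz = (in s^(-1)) 7.747e-08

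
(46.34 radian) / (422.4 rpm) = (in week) 1.732e-06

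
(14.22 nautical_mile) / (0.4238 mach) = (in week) 0.0003018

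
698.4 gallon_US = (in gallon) 698.4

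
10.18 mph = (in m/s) 4.551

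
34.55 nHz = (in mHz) 3.455e-05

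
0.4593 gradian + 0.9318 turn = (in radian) 5.862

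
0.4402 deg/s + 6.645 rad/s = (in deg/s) 381.2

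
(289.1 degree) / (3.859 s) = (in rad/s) 1.308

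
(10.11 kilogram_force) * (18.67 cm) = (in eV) 1.155e+20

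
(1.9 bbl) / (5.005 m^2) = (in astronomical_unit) 4.034e-13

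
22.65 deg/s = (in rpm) 3.775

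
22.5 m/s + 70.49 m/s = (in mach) 0.2731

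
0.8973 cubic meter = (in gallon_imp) 197.4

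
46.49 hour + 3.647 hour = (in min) 3008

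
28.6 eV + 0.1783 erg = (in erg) 0.1783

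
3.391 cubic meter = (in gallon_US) 895.8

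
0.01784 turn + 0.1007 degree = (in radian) 0.1138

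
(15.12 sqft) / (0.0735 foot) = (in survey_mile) 0.03896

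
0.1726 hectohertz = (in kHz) 0.01726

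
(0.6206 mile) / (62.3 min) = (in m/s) 0.2672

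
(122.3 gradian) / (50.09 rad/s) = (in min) 0.0006392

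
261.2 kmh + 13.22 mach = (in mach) 13.43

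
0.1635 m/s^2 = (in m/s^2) 0.1635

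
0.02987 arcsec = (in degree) 8.297e-06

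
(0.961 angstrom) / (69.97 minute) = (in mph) 5.121e-14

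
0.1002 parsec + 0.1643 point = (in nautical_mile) 1.669e+12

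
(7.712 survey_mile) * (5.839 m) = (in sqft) 7.801e+05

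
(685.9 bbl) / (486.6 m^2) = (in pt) 635.3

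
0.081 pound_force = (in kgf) 0.03674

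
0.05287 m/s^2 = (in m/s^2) 0.05287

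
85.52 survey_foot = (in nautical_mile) 0.01407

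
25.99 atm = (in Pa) 2.633e+06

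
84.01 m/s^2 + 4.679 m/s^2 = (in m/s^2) 88.69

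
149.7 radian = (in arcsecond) 3.088e+07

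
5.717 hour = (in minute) 343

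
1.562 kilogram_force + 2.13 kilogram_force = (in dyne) 3.621e+06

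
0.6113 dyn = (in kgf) 6.234e-07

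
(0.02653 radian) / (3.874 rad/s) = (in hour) 1.902e-06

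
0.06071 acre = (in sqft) 2645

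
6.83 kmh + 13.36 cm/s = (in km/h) 7.311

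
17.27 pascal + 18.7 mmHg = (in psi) 0.3641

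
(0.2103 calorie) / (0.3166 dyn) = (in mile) 172.7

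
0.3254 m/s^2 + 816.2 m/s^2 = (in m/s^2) 816.5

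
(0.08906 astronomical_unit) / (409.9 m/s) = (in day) 376.2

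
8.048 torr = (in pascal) 1073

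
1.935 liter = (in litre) 1.935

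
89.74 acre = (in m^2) 3.632e+05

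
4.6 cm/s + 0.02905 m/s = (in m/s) 0.07505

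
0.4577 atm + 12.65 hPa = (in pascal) 4.764e+04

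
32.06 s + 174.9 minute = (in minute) 175.4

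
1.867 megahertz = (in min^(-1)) 1.12e+08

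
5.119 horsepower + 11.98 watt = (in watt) 3829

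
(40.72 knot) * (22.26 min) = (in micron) 2.798e+10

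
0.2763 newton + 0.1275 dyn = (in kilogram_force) 0.02817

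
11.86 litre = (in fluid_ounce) 401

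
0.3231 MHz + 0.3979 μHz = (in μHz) 3.231e+11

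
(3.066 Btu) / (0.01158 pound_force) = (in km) 62.8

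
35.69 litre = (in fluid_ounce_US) 1207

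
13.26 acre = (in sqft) 5.776e+05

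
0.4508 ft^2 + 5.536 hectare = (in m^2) 5.536e+04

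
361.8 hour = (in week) 2.154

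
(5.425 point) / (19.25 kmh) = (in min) 5.965e-06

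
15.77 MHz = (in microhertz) 1.577e+13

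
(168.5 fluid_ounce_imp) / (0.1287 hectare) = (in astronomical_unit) 2.487e-17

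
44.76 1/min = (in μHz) 7.46e+05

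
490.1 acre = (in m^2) 1.983e+06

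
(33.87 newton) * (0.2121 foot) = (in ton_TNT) 5.233e-10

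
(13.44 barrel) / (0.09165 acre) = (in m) 0.005761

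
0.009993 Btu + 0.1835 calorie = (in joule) 11.31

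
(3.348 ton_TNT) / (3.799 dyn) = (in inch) 1.452e+16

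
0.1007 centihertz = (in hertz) 0.001007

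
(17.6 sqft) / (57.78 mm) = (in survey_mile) 0.01758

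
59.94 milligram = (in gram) 0.05994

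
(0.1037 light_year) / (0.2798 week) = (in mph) 1.297e+10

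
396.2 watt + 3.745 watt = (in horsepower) 0.5363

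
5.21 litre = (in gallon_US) 1.376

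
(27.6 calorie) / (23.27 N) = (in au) 3.317e-11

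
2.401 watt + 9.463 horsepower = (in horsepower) 9.466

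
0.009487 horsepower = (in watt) 7.074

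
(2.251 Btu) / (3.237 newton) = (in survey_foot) 2407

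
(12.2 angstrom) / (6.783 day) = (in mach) 6.114e-18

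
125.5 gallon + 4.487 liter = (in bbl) 3.016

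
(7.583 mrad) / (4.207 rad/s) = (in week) 2.98e-09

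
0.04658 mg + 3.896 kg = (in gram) 3896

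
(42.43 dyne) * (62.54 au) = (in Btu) 3.763e+06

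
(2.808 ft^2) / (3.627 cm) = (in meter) 7.192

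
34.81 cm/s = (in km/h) 1.253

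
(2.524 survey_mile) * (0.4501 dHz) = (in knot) 355.4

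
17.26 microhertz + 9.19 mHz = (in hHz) 9.207e-05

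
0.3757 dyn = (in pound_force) 8.446e-07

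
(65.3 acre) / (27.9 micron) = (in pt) 2.685e+13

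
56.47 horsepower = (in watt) 4.211e+04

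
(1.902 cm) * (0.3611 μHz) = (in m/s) 6.868e-09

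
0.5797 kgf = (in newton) 5.685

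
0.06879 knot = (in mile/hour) 0.07916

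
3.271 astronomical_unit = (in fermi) 4.893e+26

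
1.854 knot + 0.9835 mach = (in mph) 751.2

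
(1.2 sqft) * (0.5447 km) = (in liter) 6.073e+04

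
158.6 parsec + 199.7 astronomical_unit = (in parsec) 158.6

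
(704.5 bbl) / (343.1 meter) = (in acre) 8.067e-05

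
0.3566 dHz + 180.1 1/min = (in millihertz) 3037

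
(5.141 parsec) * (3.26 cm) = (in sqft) 5.567e+16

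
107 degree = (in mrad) 1868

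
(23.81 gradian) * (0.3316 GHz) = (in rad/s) 1.24e+08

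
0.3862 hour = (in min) 23.17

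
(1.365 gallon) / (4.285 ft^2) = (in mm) 12.98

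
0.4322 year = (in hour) 3786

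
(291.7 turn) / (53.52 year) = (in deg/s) 6.222e-05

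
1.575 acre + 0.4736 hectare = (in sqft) 1.196e+05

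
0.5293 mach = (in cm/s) 1.802e+04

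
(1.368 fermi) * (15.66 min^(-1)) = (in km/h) 1.285e-15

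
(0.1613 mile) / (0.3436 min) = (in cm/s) 1259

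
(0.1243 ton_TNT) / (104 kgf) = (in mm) 5.099e+08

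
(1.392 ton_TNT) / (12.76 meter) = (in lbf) 1.026e+08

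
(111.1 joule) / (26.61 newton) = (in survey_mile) 0.002594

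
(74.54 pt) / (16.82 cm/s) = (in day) 1.809e-06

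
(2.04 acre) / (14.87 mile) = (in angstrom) 3.45e+09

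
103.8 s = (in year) 3.291e-06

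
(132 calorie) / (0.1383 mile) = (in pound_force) 0.5578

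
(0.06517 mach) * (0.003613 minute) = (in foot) 15.78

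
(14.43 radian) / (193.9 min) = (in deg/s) 0.07107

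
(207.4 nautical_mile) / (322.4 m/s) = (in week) 0.00197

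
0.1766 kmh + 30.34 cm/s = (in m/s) 0.3525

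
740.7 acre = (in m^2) 2.998e+06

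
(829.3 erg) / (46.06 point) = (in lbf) 0.001147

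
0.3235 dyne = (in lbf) 7.273e-07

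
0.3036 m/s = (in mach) 0.0008916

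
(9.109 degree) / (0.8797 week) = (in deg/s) 1.712e-05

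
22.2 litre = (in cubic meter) 0.0222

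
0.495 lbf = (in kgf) 0.2245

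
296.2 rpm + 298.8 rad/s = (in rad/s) 329.8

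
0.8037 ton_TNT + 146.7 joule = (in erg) 3.363e+16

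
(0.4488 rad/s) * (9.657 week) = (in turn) 4.172e+05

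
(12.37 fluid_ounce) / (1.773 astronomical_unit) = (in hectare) 1.379e-19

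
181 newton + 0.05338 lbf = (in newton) 181.2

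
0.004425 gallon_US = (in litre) 0.01675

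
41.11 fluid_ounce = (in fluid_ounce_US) 41.11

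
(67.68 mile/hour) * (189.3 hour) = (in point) 5.845e+10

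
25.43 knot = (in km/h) 47.1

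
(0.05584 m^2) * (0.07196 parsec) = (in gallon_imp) 2.727e+16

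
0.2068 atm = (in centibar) 20.95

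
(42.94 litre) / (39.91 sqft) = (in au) 7.741e-14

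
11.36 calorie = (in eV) 2.967e+20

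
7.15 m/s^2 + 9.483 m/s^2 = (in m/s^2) 16.63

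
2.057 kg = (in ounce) 72.56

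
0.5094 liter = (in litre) 0.5094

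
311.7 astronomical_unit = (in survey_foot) 1.53e+14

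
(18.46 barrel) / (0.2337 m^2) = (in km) 0.01256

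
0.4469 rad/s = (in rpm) 4.268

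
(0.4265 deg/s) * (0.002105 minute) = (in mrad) 0.9402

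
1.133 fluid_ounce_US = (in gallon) 0.008852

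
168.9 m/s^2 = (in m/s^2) 168.9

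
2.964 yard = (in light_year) 2.865e-16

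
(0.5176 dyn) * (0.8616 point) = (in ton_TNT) 3.76e-19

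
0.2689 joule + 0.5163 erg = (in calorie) 0.06427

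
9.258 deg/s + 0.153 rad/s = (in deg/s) 18.02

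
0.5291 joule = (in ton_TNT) 1.265e-10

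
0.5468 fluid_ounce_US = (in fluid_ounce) 0.5468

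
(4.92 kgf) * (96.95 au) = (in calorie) 1.673e+14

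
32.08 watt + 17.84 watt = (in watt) 49.92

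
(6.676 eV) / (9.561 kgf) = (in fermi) 1.141e-05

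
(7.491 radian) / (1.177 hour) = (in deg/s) 0.1013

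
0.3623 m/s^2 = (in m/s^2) 0.3623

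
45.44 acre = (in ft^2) 1.979e+06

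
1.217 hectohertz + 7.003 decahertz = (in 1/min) 1.15e+04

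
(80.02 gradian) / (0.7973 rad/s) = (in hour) 0.0004379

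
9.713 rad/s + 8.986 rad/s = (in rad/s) 18.7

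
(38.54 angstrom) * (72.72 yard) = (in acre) 6.333e-11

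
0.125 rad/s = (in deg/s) 7.162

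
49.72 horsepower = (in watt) 3.708e+04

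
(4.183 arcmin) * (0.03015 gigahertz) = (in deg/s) 2.102e+06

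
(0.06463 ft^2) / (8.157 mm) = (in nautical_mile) 0.0003975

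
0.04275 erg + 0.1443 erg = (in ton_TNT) 4.471e-18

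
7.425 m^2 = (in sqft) 79.92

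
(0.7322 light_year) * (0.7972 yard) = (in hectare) 5.05e+11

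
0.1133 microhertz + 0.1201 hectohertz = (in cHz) 1201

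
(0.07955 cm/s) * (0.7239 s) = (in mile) 3.578e-07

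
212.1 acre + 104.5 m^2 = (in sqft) 9.24e+06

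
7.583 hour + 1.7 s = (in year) 0.0008657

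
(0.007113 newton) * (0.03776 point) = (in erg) 0.9475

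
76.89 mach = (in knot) 5.089e+04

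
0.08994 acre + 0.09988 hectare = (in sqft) 1.467e+04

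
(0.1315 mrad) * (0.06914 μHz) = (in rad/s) 9.092e-12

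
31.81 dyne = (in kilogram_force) 3.244e-05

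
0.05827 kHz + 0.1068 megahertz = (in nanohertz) 1.069e+14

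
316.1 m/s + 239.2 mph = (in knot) 822.3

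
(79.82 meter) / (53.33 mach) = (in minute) 7.326e-05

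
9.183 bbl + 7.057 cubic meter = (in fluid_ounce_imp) 2.998e+05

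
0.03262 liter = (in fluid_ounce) 1.103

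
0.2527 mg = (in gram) 0.0002527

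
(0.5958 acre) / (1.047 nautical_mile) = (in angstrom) 1.243e+10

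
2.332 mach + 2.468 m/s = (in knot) 1548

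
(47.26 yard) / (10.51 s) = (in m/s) 4.112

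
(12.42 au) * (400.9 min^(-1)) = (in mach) 3.646e+10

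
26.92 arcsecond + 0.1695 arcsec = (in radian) 0.0001313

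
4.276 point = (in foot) 0.004949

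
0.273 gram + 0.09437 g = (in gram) 0.3674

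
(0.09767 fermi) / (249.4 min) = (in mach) 1.917e-23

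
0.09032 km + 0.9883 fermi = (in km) 0.09032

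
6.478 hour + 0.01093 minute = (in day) 0.2699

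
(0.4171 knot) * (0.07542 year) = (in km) 510.4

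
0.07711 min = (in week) 7.65e-06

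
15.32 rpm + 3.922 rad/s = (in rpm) 52.77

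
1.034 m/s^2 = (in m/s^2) 1.034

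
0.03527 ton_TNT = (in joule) 1.476e+08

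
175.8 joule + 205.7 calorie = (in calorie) 247.7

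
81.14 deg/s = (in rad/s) 1.416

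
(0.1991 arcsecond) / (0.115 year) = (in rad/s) 2.662e-13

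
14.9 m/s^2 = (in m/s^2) 14.9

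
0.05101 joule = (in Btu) 4.835e-05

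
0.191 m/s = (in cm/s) 19.1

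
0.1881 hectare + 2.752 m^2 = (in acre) 0.4655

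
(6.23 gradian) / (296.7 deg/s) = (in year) 5.992e-10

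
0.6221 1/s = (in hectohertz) 0.006221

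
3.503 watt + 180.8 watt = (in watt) 184.3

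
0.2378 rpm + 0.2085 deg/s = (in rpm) 0.2726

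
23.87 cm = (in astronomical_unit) 1.596e-12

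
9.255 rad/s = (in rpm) 88.38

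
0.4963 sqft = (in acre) 1.139e-05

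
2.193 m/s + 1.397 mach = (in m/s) 477.9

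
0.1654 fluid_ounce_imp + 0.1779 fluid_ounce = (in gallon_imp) 0.002191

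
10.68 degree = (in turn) 0.02967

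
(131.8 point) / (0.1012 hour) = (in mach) 3.748e-07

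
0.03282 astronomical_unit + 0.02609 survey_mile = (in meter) 4.91e+09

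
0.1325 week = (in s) 8.014e+04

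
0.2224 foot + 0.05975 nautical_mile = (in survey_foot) 363.3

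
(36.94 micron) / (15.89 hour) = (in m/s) 6.458e-10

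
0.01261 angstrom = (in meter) 1.261e-12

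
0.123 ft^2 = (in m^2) 0.01143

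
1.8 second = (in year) 5.708e-08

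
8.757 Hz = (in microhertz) 8.757e+06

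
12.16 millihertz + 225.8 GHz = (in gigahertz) 225.8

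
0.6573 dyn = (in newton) 6.573e-06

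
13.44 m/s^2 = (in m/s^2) 13.44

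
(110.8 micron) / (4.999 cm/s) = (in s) 0.002216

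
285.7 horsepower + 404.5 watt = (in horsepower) 286.2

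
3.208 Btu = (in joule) 3385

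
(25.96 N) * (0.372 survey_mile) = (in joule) 1.554e+04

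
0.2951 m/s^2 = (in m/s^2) 0.2951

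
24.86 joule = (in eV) 1.552e+20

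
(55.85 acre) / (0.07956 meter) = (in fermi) 2.841e+21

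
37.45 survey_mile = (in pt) 1.708e+08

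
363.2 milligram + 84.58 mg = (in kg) 0.0004478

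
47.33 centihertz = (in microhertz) 4.733e+05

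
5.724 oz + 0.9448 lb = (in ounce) 20.84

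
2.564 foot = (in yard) 0.8547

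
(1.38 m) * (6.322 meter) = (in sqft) 93.91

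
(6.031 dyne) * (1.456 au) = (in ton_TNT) 0.00314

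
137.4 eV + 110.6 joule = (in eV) 6.903e+20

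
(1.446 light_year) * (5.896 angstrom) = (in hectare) 806.6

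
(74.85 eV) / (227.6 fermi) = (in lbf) 1.185e-05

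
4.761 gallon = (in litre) 18.02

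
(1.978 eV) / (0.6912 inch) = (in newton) 1.805e-17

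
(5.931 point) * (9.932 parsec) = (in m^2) 6.412e+14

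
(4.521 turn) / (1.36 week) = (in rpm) 0.0003298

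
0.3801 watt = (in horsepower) 0.0005097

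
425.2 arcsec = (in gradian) 0.1312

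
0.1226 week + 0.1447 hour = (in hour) 20.74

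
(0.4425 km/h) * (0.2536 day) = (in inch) 1.06e+05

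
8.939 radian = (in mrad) 8939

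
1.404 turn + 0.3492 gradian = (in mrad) 8827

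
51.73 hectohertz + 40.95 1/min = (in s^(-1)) 5174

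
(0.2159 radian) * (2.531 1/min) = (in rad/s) 0.009107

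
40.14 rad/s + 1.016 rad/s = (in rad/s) 41.16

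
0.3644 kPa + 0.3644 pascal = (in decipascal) 3648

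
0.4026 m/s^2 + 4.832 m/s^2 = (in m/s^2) 5.235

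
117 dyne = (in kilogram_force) 0.0001193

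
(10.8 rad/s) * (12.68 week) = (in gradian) 5.273e+09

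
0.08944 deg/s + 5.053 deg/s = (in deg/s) 5.142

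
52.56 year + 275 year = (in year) 327.6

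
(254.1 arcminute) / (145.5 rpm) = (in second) 0.004851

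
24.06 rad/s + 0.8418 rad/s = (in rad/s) 24.9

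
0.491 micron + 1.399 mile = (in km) 2.251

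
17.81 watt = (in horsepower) 0.02388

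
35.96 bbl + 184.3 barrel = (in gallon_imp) 7703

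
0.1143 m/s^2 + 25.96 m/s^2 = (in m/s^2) 26.07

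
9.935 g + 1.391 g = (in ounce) 0.3995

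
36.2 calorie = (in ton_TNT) 3.62e-08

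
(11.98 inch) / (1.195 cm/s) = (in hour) 0.007073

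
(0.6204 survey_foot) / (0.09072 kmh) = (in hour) 0.002084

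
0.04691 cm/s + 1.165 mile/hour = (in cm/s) 52.13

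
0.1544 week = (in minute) 1556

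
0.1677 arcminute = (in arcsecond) 10.06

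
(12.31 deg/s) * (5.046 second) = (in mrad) 1084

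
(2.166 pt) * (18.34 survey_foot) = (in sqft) 0.04598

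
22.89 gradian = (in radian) 0.3596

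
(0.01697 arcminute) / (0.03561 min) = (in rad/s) 2.31e-06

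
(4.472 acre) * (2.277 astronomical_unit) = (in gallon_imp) 1.356e+18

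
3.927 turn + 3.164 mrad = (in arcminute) 8.483e+04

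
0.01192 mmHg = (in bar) 1.589e-05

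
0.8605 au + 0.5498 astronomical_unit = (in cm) 2.11e+13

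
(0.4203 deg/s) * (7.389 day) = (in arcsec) 9.66e+08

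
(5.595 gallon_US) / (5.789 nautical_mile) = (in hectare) 1.975e-10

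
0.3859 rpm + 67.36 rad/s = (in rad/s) 67.4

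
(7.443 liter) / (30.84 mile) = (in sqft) 1.614e-06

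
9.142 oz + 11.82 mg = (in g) 259.2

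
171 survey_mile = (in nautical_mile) 148.6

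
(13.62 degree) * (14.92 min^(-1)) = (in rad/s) 0.05911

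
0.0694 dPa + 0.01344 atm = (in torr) 10.21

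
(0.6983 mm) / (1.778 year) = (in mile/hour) 2.786e-11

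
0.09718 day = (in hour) 2.332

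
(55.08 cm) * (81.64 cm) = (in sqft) 4.84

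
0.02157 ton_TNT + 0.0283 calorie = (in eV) 5.633e+26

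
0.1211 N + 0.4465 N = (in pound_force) 0.1276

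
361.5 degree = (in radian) 6.309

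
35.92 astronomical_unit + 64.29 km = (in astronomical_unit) 35.92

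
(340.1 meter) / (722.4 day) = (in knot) 1.059e-05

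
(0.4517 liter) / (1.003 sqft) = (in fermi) 4.848e+12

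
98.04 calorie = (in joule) 410.2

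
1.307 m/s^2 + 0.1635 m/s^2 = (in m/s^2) 1.47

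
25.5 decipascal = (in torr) 0.01913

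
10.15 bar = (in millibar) 1.015e+04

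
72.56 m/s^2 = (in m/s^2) 72.56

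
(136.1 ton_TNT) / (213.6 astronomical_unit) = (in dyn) 1782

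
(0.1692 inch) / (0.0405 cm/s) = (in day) 0.0001228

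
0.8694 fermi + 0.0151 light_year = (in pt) 4.049e+17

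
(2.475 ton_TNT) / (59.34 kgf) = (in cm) 1.78e+09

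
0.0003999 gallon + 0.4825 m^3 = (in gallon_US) 127.5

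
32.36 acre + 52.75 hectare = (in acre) 162.7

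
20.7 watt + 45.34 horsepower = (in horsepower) 45.37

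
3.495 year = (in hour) 3.062e+04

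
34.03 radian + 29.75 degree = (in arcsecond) 7.126e+06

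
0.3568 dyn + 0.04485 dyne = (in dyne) 0.4017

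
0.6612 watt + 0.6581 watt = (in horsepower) 0.001769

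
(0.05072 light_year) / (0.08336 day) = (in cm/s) 6.662e+12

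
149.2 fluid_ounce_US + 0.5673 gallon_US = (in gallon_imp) 1.443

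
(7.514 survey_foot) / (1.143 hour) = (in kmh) 0.002004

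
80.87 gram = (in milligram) 8.087e+04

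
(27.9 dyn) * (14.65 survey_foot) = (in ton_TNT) 2.978e-13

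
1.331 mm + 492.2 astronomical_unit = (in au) 492.2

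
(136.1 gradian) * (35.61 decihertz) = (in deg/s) 436.2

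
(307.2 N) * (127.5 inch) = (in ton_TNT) 2.378e-07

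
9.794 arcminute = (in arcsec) 587.6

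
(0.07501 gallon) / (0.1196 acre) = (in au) 3.922e-18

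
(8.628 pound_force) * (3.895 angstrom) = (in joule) 1.495e-08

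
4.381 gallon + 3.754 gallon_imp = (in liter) 33.65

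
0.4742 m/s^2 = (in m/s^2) 0.4742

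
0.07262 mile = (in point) 3.313e+05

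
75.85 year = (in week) 3955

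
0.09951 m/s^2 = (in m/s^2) 0.09951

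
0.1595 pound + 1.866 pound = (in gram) 918.8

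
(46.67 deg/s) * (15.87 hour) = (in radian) 4.654e+04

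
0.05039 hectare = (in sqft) 5424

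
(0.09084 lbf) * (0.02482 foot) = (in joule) 0.003057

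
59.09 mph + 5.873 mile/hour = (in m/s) 29.04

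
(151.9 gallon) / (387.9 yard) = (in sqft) 0.01745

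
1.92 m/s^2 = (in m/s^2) 1.92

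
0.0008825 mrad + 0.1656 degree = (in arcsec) 596.3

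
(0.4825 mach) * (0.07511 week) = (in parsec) 2.419e-10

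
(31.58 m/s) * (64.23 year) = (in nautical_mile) 3.454e+07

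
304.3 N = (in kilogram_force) 31.03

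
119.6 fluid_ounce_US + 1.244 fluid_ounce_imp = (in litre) 3.572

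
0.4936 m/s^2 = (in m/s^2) 0.4936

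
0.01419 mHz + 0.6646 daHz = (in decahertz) 0.6646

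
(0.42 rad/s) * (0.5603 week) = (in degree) 8.155e+06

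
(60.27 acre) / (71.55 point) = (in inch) 3.804e+08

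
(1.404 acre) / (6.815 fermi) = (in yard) 9.118e+17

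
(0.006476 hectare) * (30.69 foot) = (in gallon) 1.6e+05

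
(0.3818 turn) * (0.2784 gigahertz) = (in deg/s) 3.827e+10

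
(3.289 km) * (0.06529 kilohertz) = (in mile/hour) 4.804e+05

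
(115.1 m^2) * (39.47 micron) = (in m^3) 0.004543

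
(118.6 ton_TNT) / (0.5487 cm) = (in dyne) 9.044e+18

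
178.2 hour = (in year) 0.02034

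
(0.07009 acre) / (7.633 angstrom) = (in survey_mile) 2.309e+08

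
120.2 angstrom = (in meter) 1.202e-08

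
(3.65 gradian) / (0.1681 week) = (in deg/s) 3.231e-05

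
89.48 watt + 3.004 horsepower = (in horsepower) 3.124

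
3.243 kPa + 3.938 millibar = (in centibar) 3.637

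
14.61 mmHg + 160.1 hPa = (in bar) 0.1796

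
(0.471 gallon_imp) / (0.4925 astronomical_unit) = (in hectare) 2.906e-18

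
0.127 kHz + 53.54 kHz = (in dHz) 5.367e+05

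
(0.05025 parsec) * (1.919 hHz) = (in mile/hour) 6.656e+17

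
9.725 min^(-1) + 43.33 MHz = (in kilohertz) 4.333e+04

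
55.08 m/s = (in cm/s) 5508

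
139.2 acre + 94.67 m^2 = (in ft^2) 6.065e+06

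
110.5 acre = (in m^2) 4.472e+05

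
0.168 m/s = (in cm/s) 16.8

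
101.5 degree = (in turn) 0.2819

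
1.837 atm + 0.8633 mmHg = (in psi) 27.01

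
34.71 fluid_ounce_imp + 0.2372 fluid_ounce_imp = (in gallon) 0.2623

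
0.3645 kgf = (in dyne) 3.575e+05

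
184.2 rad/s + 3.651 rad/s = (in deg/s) 1.076e+04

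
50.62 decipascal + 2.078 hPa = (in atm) 0.002101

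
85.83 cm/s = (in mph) 1.92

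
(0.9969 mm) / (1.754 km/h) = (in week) 3.383e-09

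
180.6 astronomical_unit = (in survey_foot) 8.864e+13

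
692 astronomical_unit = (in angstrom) 1.035e+24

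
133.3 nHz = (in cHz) 1.333e-05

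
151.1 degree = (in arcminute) 9066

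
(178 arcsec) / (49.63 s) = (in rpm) 0.000166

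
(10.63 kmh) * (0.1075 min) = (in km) 0.01905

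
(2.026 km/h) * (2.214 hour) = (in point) 1.271e+07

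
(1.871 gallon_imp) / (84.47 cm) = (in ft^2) 0.1084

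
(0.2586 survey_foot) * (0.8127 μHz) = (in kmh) 2.306e-07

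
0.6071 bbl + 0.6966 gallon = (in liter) 99.16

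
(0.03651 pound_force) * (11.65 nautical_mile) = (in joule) 3504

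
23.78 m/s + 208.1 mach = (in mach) 208.2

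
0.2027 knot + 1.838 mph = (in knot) 1.8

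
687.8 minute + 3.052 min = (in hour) 11.51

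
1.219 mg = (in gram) 0.001219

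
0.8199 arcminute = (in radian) 0.0002385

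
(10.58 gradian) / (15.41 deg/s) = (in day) 7.152e-06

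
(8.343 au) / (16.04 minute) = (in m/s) 1.297e+09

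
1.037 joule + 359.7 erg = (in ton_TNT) 2.479e-10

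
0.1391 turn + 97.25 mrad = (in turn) 0.1546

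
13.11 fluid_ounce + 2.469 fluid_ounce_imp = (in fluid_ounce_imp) 16.11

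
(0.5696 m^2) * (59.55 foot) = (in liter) 1.034e+04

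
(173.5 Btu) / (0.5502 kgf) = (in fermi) 3.393e+19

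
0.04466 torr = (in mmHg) 0.04466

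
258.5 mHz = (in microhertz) 2.585e+05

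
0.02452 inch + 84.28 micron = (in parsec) 2.292e-20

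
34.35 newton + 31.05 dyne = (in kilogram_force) 3.503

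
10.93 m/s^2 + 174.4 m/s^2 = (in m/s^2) 185.3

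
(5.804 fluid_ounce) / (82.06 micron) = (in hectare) 0.0002092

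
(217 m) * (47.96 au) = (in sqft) 1.676e+16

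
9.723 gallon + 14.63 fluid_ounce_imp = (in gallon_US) 9.833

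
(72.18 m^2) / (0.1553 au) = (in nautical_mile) 1.678e-12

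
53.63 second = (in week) 8.867e-05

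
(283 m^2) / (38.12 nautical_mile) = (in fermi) 4.009e+12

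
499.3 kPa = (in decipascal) 4.993e+06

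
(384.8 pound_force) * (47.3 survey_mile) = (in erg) 1.303e+15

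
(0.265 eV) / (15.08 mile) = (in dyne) 1.749e-19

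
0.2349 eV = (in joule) 3.764e-20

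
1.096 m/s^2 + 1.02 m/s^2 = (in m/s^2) 2.116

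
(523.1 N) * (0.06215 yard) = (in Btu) 0.02818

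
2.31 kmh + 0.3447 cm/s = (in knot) 1.254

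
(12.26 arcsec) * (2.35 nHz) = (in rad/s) 1.397e-13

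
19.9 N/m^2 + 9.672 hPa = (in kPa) 0.9871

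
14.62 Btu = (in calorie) 3687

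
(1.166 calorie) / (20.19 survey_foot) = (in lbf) 0.1782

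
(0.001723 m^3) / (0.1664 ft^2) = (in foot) 0.3657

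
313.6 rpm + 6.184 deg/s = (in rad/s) 32.95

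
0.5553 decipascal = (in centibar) 5.553e-05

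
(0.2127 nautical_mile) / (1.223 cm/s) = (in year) 0.001021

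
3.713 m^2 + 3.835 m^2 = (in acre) 0.001865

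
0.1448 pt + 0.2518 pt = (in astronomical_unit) 9.353e-16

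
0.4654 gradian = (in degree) 0.4189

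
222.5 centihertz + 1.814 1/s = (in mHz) 4039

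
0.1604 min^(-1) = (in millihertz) 2.673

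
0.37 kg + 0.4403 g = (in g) 370.4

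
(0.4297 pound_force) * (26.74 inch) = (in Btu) 0.00123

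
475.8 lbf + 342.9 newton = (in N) 2459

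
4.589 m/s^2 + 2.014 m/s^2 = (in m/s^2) 6.603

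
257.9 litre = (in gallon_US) 68.13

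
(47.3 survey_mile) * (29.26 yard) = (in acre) 503.3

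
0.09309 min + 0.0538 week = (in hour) 9.04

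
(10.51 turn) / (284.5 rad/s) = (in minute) 0.003869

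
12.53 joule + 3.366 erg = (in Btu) 0.01188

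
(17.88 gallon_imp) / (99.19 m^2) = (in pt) 2.323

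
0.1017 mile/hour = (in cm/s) 4.546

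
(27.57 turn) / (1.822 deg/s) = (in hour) 1.513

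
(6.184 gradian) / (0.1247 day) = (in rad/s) 9.016e-06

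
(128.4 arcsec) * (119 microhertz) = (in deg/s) 4.244e-06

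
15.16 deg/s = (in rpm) 2.527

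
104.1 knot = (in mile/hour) 119.8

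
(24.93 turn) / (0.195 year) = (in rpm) 0.0002432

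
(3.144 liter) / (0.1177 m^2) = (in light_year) 2.823e-18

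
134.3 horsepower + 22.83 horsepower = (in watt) 1.172e+05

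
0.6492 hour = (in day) 0.02705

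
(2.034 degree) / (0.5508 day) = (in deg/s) 4.274e-05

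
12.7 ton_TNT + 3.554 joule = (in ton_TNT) 12.7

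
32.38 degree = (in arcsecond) 1.166e+05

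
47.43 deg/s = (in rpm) 7.905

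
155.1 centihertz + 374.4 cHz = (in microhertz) 5.295e+06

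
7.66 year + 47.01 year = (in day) 1.995e+04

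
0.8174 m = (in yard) 0.8939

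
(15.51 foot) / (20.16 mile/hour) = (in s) 0.5246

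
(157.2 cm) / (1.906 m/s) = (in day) 9.546e-06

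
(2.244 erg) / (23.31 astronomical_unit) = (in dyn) 6.435e-15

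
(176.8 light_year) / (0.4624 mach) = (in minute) 1.771e+14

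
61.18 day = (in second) 5.286e+06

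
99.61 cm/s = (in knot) 1.936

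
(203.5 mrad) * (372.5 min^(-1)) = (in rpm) 12.06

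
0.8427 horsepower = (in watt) 628.4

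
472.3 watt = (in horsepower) 0.6334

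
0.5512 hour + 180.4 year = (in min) 9.482e+07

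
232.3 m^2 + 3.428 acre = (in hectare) 1.41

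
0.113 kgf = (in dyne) 1.108e+05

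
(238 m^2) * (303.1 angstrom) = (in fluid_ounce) 0.2439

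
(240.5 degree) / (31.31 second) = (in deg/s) 7.681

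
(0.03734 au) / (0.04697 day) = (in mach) 4042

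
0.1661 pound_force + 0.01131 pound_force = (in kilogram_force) 0.08047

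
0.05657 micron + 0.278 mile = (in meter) 447.4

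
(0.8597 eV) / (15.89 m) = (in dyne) 8.668e-16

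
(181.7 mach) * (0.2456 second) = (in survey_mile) 9.442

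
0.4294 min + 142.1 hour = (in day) 5.921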